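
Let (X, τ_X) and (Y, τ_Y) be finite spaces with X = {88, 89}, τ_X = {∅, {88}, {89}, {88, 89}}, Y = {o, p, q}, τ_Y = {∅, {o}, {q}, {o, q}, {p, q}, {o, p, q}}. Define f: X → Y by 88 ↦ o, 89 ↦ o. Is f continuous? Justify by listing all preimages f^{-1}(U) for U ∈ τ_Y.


f IS continuous.

Compute f^{-1}(U) for each U ∈ τ_Y:
  U = ∅: f^{-1}(U) = ∅ ∈ τ_X ✓.
  U = {o}: f^{-1}(U) = {88, 89} ∈ τ_X ✓.
  U = {q}: f^{-1}(U) = ∅ ∈ τ_X ✓.
  U = {o, q}: f^{-1}(U) = {88, 89} ∈ τ_X ✓.
  U = {p, q}: f^{-1}(U) = ∅ ∈ τ_X ✓.
  U = {o, p, q}: f^{-1}(U) = {88, 89} ∈ τ_X ✓.
Every preimage lies in τ_X, so f IS continuous.


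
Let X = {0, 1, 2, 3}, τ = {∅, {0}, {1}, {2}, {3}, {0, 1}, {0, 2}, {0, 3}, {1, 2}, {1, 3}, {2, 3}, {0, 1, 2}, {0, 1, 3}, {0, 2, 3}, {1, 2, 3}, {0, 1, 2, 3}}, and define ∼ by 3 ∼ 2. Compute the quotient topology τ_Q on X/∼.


X/∼ = {[0], [1], [2=3]}; |τ_Q| = 8.

Equivalence classes: [0], [1], [2=3].
Quotient map π: X → X/∼ sends 0 ↦ [0], 1 ↦ [1], 2 ↦ [2=3], 3 ↦ [2=3].
For each subset V ⊆ X/∼, compute π^{-1}(V) ⊆ X and check whether π^{-1}(V) ∈ τ. V is open in τ_Q iff π^{-1}(V) ∈ τ.
  V = {}: π^{-1}(V) = ∅ ∈ τ ✓.
  V = {[0]}: π^{-1}(V) = {0} ∈ τ ✓.
  V = {[1]}: π^{-1}(V) = {1} ∈ τ ✓.
  V = {[0], [1]}: π^{-1}(V) = {0, 1} ∈ τ ✓.
  V = {[2=3]}: π^{-1}(V) = {2, 3} ∈ τ ✓.
  V = {[0], [2=3]}: π^{-1}(V) = {0, 2, 3} ∈ τ ✓.
  V = {[1], [2=3]}: π^{-1}(V) = {1, 2, 3} ∈ τ ✓.
  V = {[0], [1], [2=3]}: π^{-1}(V) = {0, 1, 2, 3} ∈ τ ✓.
Open sets in the quotient: τ_Q = {{}, {[0]}, {[1]}, {[0], [1]}, {[2=3]}, {[0], [2=3]}, {[1], [2=3]}, {[0], [1], [2=3]}} (8 elements).


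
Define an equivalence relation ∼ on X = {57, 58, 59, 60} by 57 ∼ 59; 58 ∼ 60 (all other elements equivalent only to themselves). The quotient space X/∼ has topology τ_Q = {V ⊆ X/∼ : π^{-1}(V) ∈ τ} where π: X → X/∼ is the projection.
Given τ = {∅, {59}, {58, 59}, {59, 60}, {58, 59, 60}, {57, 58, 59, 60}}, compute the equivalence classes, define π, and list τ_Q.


X/∼ = {[57=59], [58=60]}; |τ_Q| = 2.

Equivalence classes: [57=59], [58=60].
Quotient map π: X → X/∼ sends 57 ↦ [57=59], 58 ↦ [58=60], 59 ↦ [57=59], 60 ↦ [58=60].
For each subset V ⊆ X/∼, compute π^{-1}(V) ⊆ X and check whether π^{-1}(V) ∈ τ. V is open in τ_Q iff π^{-1}(V) ∈ τ.
  V = {}: π^{-1}(V) = ∅ ∈ τ ✓.
  V = {[57=59]}: π^{-1}(V) = {57, 59} ∉ τ ✗.
  V = {[58=60]}: π^{-1}(V) = {58, 60} ∉ τ ✗.
  V = {[57=59], [58=60]}: π^{-1}(V) = {57, 58, 59, 60} ∈ τ ✓.
Open sets in the quotient: τ_Q = {{}, {[57=59], [58=60]}} (2 elements).


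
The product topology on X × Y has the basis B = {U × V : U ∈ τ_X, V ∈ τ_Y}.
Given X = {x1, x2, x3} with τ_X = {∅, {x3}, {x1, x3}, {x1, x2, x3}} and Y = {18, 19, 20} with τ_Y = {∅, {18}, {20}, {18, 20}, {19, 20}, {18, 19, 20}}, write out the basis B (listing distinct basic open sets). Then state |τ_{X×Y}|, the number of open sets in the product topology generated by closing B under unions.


Basis B = {∅ × ∅, {x3} × {18}, {x3} × {20}, {x1, x3} × {18}, {x1, x3} × {20}, {x3} × {18, 20}, {x3} × {19, 20}, {x1, x2, x3} × {18}, {x1, x2, x3} × {20}, {x3} × {18, 19, 20}, {x1, x3} × {18, 20}, {x1, x3} × {19, 20}, {x1, x3} × {18, 19, 20}, {x1, x2, x3} × {18, 20}, {x1, x2, x3} × {19, 20}, {x1, x2, x3} × {18, 19, 20}}; |τ_{X×Y}| = 40.

Enumerate products U × V with U ∈ τ_X, V ∈ τ_Y (deduplicated):
  ∅ × ∅ = {} (∅)
  {x3} × {18} = {(x3,18)}
  {x3} × {20} = {(x3,20)}
  {x1, x3} × {18} = {(x1,18), (x3,18)}
  {x1, x3} × {20} = {(x1,20), (x3,20)}
  {x3} × {18, 20} = {(x3,18), (x3,20)}
  {x3} × {19, 20} = {(x3,19), (x3,20)}
  {x1, x2, x3} × {18} = {(x1,18), (x2,18), (x3,18)}
  {x1, x2, x3} × {20} = {(x1,20), (x2,20), (x3,20)}
  {x3} × {18, 19, 20} = {(x3,18), (x3,19), (x3,20)}
  {x1, x3} × {18, 20} = {(x1,18), (x1,20), (x3,18), (x3,20)}
  {x1, x3} × {19, 20} = {(x1,19), (x1,20), (x3,19), (x3,20)}
  {x1, x3} × {18, 19, 20} = {(x1,18), (x1,19), (x1,20), (x3,18), (x3,19), (x3,20)}
  {x1, x2, x3} × {18, 20} = {(x1,18), (x1,20), (x2,18), (x2,20), (x3,18), (x3,20)}
  {x1, x2, x3} × {19, 20} = {(x1,19), (x1,20), (x2,19), (x2,20), (x3,19), (x3,20)}
  {x1, x2, x3} × {18, 19, 20} = {(x1,18), (x1,19), (x1,20), (x2,18), (x2,19), (x2,20), (x3,18), (x3,19), (x3,20)}
These 16 distinct sets form the basis B.
Close under arbitrary unions to get τ_{X×Y}; counting gives |τ_{X×Y}| = 40.


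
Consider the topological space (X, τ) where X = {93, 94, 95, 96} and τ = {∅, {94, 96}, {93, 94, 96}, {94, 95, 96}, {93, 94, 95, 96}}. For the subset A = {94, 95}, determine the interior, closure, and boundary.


int(A) = ∅, cl(A) = {93, 94, 95, 96}, ∂A = {93, 94, 95, 96}.

Closed sets in (X, τ) are complements of opens:
  closed(X, τ) = {∅, {93}, {95}, {93, 95}, {93, 94, 95, 96}}.
int(A) = ⋃ {U ∈ τ : U ⊆ A}. Opens contained in A: ∅.
Taking the union of these: int(A) = ∅.
cl(A) = ⋂ {C closed : A ⊆ C}. Closed sets containing A: {93, 94, 95, 96}.
Intersecting these: cl(A) = {93, 94, 95, 96}.
∂A = cl(A) ∖ int(A) = {93, 94, 95, 96} ∖ ∅ = {93, 94, 95, 96}.


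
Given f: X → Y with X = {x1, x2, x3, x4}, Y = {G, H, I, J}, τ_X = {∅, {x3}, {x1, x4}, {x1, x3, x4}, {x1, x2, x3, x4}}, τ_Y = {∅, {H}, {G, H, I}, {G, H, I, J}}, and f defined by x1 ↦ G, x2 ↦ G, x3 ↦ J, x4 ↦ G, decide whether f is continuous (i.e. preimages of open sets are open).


f is NOT continuous.

Compute f^{-1}(U) for each U ∈ τ_Y:
  U = ∅: f^{-1}(U) = ∅ ∈ τ_X ✓.
  U = {H}: f^{-1}(U) = ∅ ∈ τ_X ✓.
  U = {G, H, I}: f^{-1}(U) = {x1, x2, x4} ∉ τ_X ✗.
  U = {G, H, I, J}: f^{-1}(U) = {x1, x2, x3, x4} ∈ τ_X ✓.
Found U = {G, H, I} with f^{-1}(U) = {x1, x2, x4} not in τ_X. Therefore f is NOT continuous.


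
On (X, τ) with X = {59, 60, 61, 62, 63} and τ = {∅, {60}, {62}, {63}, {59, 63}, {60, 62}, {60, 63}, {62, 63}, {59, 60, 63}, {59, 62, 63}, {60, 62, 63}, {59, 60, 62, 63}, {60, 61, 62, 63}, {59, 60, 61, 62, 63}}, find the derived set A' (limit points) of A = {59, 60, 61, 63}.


A' = {59, 61}

For each x ∈ X, list the open sets U ∈ τ with x ∈ U, then check whether U ∩ (A ∖ {x}) ≠ ∅ for every such U.
  x = 59: opens ∋ x are {59, 63}, {59, 60, 63}, {59, 62, 63}, {59, 60, 62, 63}, {59, 60, 61, 62, 63}; each meets A ∖ {59}, so x IS a limit point.
  x = 60: open {60} ∋ x has {60} ∩ (A ∖ {60}) = ∅, so x is NOT a limit point.
  x = 61: opens ∋ x are {60, 61, 62, 63}, {59, 60, 61, 62, 63}; each meets A ∖ {61}, so x IS a limit point.
  x = 62: open {62} ∋ x has {62} ∩ (A ∖ {62}) = ∅, so x is NOT a limit point.
  x = 63: open {63} ∋ x has {63} ∩ (A ∖ {63}) = ∅, so x is NOT a limit point.
Collecting: A' = {59, 61}.


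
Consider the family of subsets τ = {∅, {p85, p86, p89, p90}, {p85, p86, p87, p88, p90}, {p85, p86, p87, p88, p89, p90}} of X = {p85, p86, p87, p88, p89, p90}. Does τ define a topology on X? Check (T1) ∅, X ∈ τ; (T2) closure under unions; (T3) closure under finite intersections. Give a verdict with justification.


τ is NOT a topology on X.

Axiom (T1): ∅ ∈ τ? Yes; X ∈ τ? Yes.
Axiom (T2/T3): check pairwise unions and intersections of members of τ.
Counterexample for (T3): {p85, p86, p89, p90} ∩ {p85, p86, p87, p88, p90} = {p85, p86, p90} ∉ τ. Therefore τ is NOT a topology.


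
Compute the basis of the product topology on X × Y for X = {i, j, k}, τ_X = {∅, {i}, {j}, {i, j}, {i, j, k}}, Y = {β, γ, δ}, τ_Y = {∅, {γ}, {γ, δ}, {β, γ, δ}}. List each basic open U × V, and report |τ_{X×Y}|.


Basis B = {∅ × ∅, {i} × {γ}, {j} × {γ}, {i} × {γ, δ}, {i, j} × {γ}, {j} × {γ, δ}, {i} × {β, γ, δ}, {i, j, k} × {γ}, {j} × {β, γ, δ}, {i, j} × {γ, δ}, {i, j} × {β, γ, δ}, {i, j, k} × {γ, δ}, {i, j, k} × {β, γ, δ}}; |τ_{X×Y}| = 30.

Enumerate products U × V with U ∈ τ_X, V ∈ τ_Y (deduplicated):
  ∅ × ∅ = {} (∅)
  {i} × {γ} = {(i,γ)}
  {j} × {γ} = {(j,γ)}
  {i} × {γ, δ} = {(i,γ), (i,δ)}
  {i, j} × {γ} = {(i,γ), (j,γ)}
  {j} × {γ, δ} = {(j,γ), (j,δ)}
  {i} × {β, γ, δ} = {(i,β), (i,γ), (i,δ)}
  {i, j, k} × {γ} = {(i,γ), (j,γ), (k,γ)}
  {j} × {β, γ, δ} = {(j,β), (j,γ), (j,δ)}
  {i, j} × {γ, δ} = {(i,γ), (i,δ), (j,γ), (j,δ)}
  {i, j} × {β, γ, δ} = {(i,β), (i,γ), (i,δ), (j,β), (j,γ), (j,δ)}
  {i, j, k} × {γ, δ} = {(i,γ), (i,δ), (j,γ), (j,δ), (k,γ), (k,δ)}
  {i, j, k} × {β, γ, δ} = {(i,β), (i,γ), (i,δ), (j,β), (j,γ), (j,δ), (k,β), (k,γ), (k,δ)}
These 13 distinct sets form the basis B.
Close under arbitrary unions to get τ_{X×Y}; counting gives |τ_{X×Y}| = 30.


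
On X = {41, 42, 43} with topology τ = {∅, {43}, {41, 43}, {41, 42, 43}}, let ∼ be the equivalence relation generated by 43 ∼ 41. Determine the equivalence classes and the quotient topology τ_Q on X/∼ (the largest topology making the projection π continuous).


X/∼ = {[41=43], [42]}; |τ_Q| = 3.

Equivalence classes: [41=43], [42].
Quotient map π: X → X/∼ sends 41 ↦ [41=43], 42 ↦ [42], 43 ↦ [41=43].
For each subset V ⊆ X/∼, compute π^{-1}(V) ⊆ X and check whether π^{-1}(V) ∈ τ. V is open in τ_Q iff π^{-1}(V) ∈ τ.
  V = {}: π^{-1}(V) = ∅ ∈ τ ✓.
  V = {[41=43]}: π^{-1}(V) = {41, 43} ∈ τ ✓.
  V = {[42]}: π^{-1}(V) = {42} ∉ τ ✗.
  V = {[41=43], [42]}: π^{-1}(V) = {41, 42, 43} ∈ τ ✓.
Open sets in the quotient: τ_Q = {{}, {[41=43]}, {[41=43], [42]}} (3 elements).


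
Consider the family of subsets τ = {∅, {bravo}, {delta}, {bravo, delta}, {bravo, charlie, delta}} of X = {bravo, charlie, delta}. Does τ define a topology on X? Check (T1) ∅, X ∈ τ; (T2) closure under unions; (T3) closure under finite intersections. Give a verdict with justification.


τ IS a topology on X.

Axiom (T1): ∅ ∈ τ? Yes; X ∈ τ? Yes.
Axiom (T2/T3): check pairwise unions and intersections of members of τ.
All pairwise intersections and unions checked — each lies in τ. Therefore τ satisfies (T1), (T2), (T3): it IS a topology on X.


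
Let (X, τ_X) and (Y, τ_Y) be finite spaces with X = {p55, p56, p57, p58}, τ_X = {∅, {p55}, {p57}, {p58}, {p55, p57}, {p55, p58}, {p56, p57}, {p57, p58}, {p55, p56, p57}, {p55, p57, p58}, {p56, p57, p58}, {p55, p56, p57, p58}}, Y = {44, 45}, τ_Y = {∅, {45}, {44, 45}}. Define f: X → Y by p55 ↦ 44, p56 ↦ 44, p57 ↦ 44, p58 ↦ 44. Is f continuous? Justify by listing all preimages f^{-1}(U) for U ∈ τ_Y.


f IS continuous.

Compute f^{-1}(U) for each U ∈ τ_Y:
  U = ∅: f^{-1}(U) = ∅ ∈ τ_X ✓.
  U = {45}: f^{-1}(U) = ∅ ∈ τ_X ✓.
  U = {44, 45}: f^{-1}(U) = {p55, p56, p57, p58} ∈ τ_X ✓.
Every preimage lies in τ_X, so f IS continuous.


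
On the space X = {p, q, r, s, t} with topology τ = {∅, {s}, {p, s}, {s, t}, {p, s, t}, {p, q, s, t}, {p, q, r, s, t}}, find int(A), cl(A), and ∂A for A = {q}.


int(A) = ∅, cl(A) = {q, r}, ∂A = {q, r}.

Closed sets in (X, τ) are complements of opens:
  closed(X, τ) = {∅, {r}, {q, r}, {p, q, r}, {q, r, t}, {p, q, r, t}, {p, q, r, s, t}}.
int(A) = ⋃ {U ∈ τ : U ⊆ A}. Opens contained in A: ∅.
Taking the union of these: int(A) = ∅.
cl(A) = ⋂ {C closed : A ⊆ C}. Closed sets containing A: {q, r}, {p, q, r}, {q, r, t}, {p, q, r, t}, {p, q, r, s, t}.
Intersecting these: cl(A) = {q, r}.
∂A = cl(A) ∖ int(A) = {q, r} ∖ ∅ = {q, r}.


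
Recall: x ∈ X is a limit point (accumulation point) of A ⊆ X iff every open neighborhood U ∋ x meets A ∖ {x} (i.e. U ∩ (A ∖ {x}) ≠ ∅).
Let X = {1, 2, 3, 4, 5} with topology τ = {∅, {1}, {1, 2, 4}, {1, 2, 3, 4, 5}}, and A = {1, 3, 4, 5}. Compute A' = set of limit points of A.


A' = {2, 3, 4, 5}

For each x ∈ X, list the open sets U ∈ τ with x ∈ U, then check whether U ∩ (A ∖ {x}) ≠ ∅ for every such U.
  x = 1: open {1} ∋ x has {1} ∩ (A ∖ {1}) = ∅, so x is NOT a limit point.
  x = 2: opens ∋ x are {1, 2, 4}, {1, 2, 3, 4, 5}; each meets A ∖ {2}, so x IS a limit point.
  x = 3: opens ∋ x are {1, 2, 3, 4, 5}; each meets A ∖ {3}, so x IS a limit point.
  x = 4: opens ∋ x are {1, 2, 4}, {1, 2, 3, 4, 5}; each meets A ∖ {4}, so x IS a limit point.
  x = 5: opens ∋ x are {1, 2, 3, 4, 5}; each meets A ∖ {5}, so x IS a limit point.
Collecting: A' = {2, 3, 4, 5}.


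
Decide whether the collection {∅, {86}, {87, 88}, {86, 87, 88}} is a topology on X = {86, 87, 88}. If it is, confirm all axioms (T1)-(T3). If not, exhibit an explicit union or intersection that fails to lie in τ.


τ IS a topology on X.

Axiom (T1): ∅ ∈ τ? Yes; X ∈ τ? Yes.
Axiom (T2/T3): check pairwise unions and intersections of members of τ.
All pairwise intersections and unions checked — each lies in τ. Therefore τ satisfies (T1), (T2), (T3): it IS a topology on X.


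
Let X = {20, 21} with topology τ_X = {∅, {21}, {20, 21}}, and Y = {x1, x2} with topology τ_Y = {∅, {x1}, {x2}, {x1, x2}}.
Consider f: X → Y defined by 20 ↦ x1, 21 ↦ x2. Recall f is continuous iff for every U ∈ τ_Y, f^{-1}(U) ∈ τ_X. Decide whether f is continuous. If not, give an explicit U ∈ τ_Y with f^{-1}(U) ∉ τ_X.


f is NOT continuous.

Compute f^{-1}(U) for each U ∈ τ_Y:
  U = ∅: f^{-1}(U) = ∅ ∈ τ_X ✓.
  U = {x1}: f^{-1}(U) = {20} ∉ τ_X ✗.
  U = {x2}: f^{-1}(U) = {21} ∈ τ_X ✓.
  U = {x1, x2}: f^{-1}(U) = {20, 21} ∈ τ_X ✓.
Found U = {x1} with f^{-1}(U) = {20} not in τ_X. Therefore f is NOT continuous.


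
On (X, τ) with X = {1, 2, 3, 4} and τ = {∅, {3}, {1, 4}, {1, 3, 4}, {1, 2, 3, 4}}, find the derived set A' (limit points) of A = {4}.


A' = {1, 2}

For each x ∈ X, list the open sets U ∈ τ with x ∈ U, then check whether U ∩ (A ∖ {x}) ≠ ∅ for every such U.
  x = 1: opens ∋ x are {1, 4}, {1, 3, 4}, {1, 2, 3, 4}; each meets A ∖ {1}, so x IS a limit point.
  x = 2: opens ∋ x are {1, 2, 3, 4}; each meets A ∖ {2}, so x IS a limit point.
  x = 3: open {3} ∋ x has {3} ∩ (A ∖ {3}) = ∅, so x is NOT a limit point.
  x = 4: open {1, 4} ∋ x has {1, 4} ∩ (A ∖ {4}) = ∅, so x is NOT a limit point.
Collecting: A' = {1, 2}.


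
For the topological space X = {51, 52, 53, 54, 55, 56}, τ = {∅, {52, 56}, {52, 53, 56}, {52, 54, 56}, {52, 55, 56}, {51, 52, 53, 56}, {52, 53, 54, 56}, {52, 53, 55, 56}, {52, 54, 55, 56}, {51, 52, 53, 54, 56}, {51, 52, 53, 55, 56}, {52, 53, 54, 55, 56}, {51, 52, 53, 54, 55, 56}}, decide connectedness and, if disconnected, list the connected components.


(X, τ) is connected.

Find clopen sets (U ∈ τ with X ∖ U ∈ τ):
  U = ∅, X ∖ U = {51, 52, 53, 54, 55, 56} — both open, so U is clopen.
  U = {51, 52, 53, 54, 55, 56}, X ∖ U = ∅ — both open, so U is clopen.
Only trivial clopens (∅ and X) exist, so (X, τ) is connected.
Compute connected components by grouping points that agree on all clopens:
  component: {51, 52, 53, 54, 55, 56}


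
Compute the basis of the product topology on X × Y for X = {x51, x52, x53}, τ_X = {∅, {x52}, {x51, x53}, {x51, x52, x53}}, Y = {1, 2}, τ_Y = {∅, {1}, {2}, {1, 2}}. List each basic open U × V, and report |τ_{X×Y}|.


Basis B = {∅ × ∅, {x52} × {1}, {x52} × {2}, {x51, x53} × {1}, {x51, x53} × {2}, {x52} × {1, 2}, {x51, x52, x53} × {1}, {x51, x52, x53} × {2}, {x51, x53} × {1, 2}, {x51, x52, x53} × {1, 2}}; |τ_{X×Y}| = 16.

Enumerate products U × V with U ∈ τ_X, V ∈ τ_Y (deduplicated):
  ∅ × ∅ = {} (∅)
  {x52} × {1} = {(x52,1)}
  {x52} × {2} = {(x52,2)}
  {x51, x53} × {1} = {(x51,1), (x53,1)}
  {x51, x53} × {2} = {(x51,2), (x53,2)}
  {x52} × {1, 2} = {(x52,1), (x52,2)}
  {x51, x52, x53} × {1} = {(x51,1), (x52,1), (x53,1)}
  {x51, x52, x53} × {2} = {(x51,2), (x52,2), (x53,2)}
  {x51, x53} × {1, 2} = {(x51,1), (x51,2), (x53,1), (x53,2)}
  {x51, x52, x53} × {1, 2} = {(x51,1), (x51,2), (x52,1), (x52,2), (x53,1), (x53,2)}
These 10 distinct sets form the basis B.
Close under arbitrary unions to get τ_{X×Y}; counting gives |τ_{X×Y}| = 16.


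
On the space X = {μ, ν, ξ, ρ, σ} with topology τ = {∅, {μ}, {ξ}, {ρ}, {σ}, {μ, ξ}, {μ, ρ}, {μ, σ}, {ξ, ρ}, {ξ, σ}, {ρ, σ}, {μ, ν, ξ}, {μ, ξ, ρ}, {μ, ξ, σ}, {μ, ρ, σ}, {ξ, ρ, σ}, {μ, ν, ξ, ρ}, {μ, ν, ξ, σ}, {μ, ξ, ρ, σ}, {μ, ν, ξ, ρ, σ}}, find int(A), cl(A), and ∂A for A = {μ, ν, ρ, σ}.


int(A) = {μ, ρ, σ}, cl(A) = {μ, ν, ρ, σ}, ∂A = {ν}.

Closed sets in (X, τ) are complements of opens:
  closed(X, τ) = {∅, {ν}, {ρ}, {σ}, {μ, ν}, {ν, ξ}, {ν, ρ}, {ν, σ}, {ρ, σ}, {μ, ν, ξ}, {μ, ν, ρ}, {μ, ν, σ}, {ν, ξ, ρ}, {ν, ξ, σ}, {ν, ρ, σ}, {μ, ν, ξ, ρ}, {μ, ν, ξ, σ}, {μ, ν, ρ, σ}, {ν, ξ, ρ, σ}, {μ, ν, ξ, ρ, σ}}.
int(A) = ⋃ {U ∈ τ : U ⊆ A}. Opens contained in A: ∅, {μ}, {ρ}, {σ}, {μ, ρ}, {μ, σ}, {ρ, σ}, {μ, ρ, σ}.
Taking the union of these: int(A) = {μ, ρ, σ}.
cl(A) = ⋂ {C closed : A ⊆ C}. Closed sets containing A: {μ, ν, ρ, σ}, {μ, ν, ξ, ρ, σ}.
Intersecting these: cl(A) = {μ, ν, ρ, σ}.
∂A = cl(A) ∖ int(A) = {μ, ν, ρ, σ} ∖ {μ, ρ, σ} = {ν}.


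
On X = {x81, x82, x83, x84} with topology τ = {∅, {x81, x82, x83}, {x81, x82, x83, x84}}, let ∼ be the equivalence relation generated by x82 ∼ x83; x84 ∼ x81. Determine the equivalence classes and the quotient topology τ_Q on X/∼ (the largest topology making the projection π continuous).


X/∼ = {[x81=x84], [x82=x83]}; |τ_Q| = 2.

Equivalence classes: [x81=x84], [x82=x83].
Quotient map π: X → X/∼ sends x81 ↦ [x81=x84], x82 ↦ [x82=x83], x83 ↦ [x82=x83], x84 ↦ [x81=x84].
For each subset V ⊆ X/∼, compute π^{-1}(V) ⊆ X and check whether π^{-1}(V) ∈ τ. V is open in τ_Q iff π^{-1}(V) ∈ τ.
  V = {}: π^{-1}(V) = ∅ ∈ τ ✓.
  V = {[x81=x84]}: π^{-1}(V) = {x81, x84} ∉ τ ✗.
  V = {[x82=x83]}: π^{-1}(V) = {x82, x83} ∉ τ ✗.
  V = {[x81=x84], [x82=x83]}: π^{-1}(V) = {x81, x82, x83, x84} ∈ τ ✓.
Open sets in the quotient: τ_Q = {{}, {[x81=x84], [x82=x83]}} (2 elements).


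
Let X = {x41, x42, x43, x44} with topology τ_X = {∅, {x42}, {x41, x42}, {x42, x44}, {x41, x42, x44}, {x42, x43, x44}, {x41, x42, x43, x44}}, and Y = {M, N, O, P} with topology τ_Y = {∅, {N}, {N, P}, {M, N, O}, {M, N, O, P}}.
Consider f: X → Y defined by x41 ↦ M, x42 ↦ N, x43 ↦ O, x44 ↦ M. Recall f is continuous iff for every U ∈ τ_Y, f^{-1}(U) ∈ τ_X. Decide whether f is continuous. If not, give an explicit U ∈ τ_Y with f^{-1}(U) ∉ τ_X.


f IS continuous.

Compute f^{-1}(U) for each U ∈ τ_Y:
  U = ∅: f^{-1}(U) = ∅ ∈ τ_X ✓.
  U = {N}: f^{-1}(U) = {x42} ∈ τ_X ✓.
  U = {N, P}: f^{-1}(U) = {x42} ∈ τ_X ✓.
  U = {M, N, O}: f^{-1}(U) = {x41, x42, x43, x44} ∈ τ_X ✓.
  U = {M, N, O, P}: f^{-1}(U) = {x41, x42, x43, x44} ∈ τ_X ✓.
Every preimage lies in τ_X, so f IS continuous.


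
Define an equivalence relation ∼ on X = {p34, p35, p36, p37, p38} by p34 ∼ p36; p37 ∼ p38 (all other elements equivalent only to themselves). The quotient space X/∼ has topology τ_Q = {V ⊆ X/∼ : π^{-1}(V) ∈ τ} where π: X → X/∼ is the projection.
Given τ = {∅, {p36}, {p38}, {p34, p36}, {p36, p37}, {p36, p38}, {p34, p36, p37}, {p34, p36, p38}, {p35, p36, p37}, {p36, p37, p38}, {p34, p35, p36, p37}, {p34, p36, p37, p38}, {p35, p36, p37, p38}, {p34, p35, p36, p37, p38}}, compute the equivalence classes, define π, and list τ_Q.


X/∼ = {[p34=p36], [p35], [p37=p38]}; |τ_Q| = 4.

Equivalence classes: [p34=p36], [p35], [p37=p38].
Quotient map π: X → X/∼ sends p34 ↦ [p34=p36], p35 ↦ [p35], p36 ↦ [p34=p36], p37 ↦ [p37=p38], p38 ↦ [p37=p38].
For each subset V ⊆ X/∼, compute π^{-1}(V) ⊆ X and check whether π^{-1}(V) ∈ τ. V is open in τ_Q iff π^{-1}(V) ∈ τ.
  V = {}: π^{-1}(V) = ∅ ∈ τ ✓.
  V = {[p34=p36]}: π^{-1}(V) = {p34, p36} ∈ τ ✓.
  V = {[p35]}: π^{-1}(V) = {p35} ∉ τ ✗.
  V = {[p34=p36], [p35]}: π^{-1}(V) = {p34, p35, p36} ∉ τ ✗.
  V = {[p37=p38]}: π^{-1}(V) = {p37, p38} ∉ τ ✗.
  V = {[p34=p36], [p37=p38]}: π^{-1}(V) = {p34, p36, p37, p38} ∈ τ ✓.
  V = {[p35], [p37=p38]}: π^{-1}(V) = {p35, p37, p38} ∉ τ ✗.
  V = {[p34=p36], [p35], [p37=p38]}: π^{-1}(V) = {p34, p35, p36, p37, p38} ∈ τ ✓.
Open sets in the quotient: τ_Q = {{}, {[p34=p36]}, {[p34=p36], [p37=p38]}, {[p34=p36], [p35], [p37=p38]}} (4 elements).


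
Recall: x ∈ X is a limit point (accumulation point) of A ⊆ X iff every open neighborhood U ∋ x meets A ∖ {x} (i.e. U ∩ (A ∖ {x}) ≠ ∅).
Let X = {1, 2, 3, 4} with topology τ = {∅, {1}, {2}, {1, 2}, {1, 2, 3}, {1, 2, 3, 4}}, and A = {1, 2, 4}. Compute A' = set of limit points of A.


A' = {3, 4}

For each x ∈ X, list the open sets U ∈ τ with x ∈ U, then check whether U ∩ (A ∖ {x}) ≠ ∅ for every such U.
  x = 1: open {1} ∋ x has {1} ∩ (A ∖ {1}) = ∅, so x is NOT a limit point.
  x = 2: open {2} ∋ x has {2} ∩ (A ∖ {2}) = ∅, so x is NOT a limit point.
  x = 3: opens ∋ x are {1, 2, 3}, {1, 2, 3, 4}; each meets A ∖ {3}, so x IS a limit point.
  x = 4: opens ∋ x are {1, 2, 3, 4}; each meets A ∖ {4}, so x IS a limit point.
Collecting: A' = {3, 4}.


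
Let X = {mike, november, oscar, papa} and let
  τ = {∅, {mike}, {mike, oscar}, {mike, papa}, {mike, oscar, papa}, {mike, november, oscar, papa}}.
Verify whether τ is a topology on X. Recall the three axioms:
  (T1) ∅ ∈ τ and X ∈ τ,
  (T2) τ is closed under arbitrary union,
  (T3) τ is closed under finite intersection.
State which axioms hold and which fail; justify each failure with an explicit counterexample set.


τ IS a topology on X.

Axiom (T1): ∅ ∈ τ? Yes; X ∈ τ? Yes.
Axiom (T2/T3): check pairwise unions and intersections of members of τ.
All pairwise intersections and unions checked — each lies in τ. Therefore τ satisfies (T1), (T2), (T3): it IS a topology on X.


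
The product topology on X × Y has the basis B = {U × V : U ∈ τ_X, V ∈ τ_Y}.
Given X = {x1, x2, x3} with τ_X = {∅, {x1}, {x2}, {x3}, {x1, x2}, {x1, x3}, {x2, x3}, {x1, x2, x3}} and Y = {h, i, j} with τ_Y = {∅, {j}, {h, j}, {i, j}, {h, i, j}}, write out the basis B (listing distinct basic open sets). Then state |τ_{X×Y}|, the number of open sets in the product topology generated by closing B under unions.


Basis B = {∅ × ∅, {x1} × {j}, {x2} × {j}, {x3} × {j}, {x1} × {h, j}, {x1} × {i, j}, {x1, x2} × {j}, {x1, x3} × {j}, {x2} × {h, j}, {x2} × {i, j}, {x2, x3} × {j}, {x3} × {h, j}, {x3} × {i, j}, {x1} × {h, i, j}, {x1, x2, x3} × {j}, {x2} × {h, i, j}, {x3} × {h, i, j}, {x1, x2} × {h, j}, {x1, x3} × {h, j}, {x1, x2} × {i, j}, {x1, x3} × {i, j}, {x2, x3} × {h, j}, {x2, x3} × {i, j}, {x1, x2} × {h, i, j}, {x1, x3} × {h, i, j}, {x1, x2, x3} × {h, j}, {x1, x2, x3} × {i, j}, {x2, x3} × {h, i, j}, {x1, x2, x3} × {h, i, j}}; |τ_{X×Y}| = 125.

Enumerate products U × V with U ∈ τ_X, V ∈ τ_Y (deduplicated):
  ∅ × ∅ = {} (∅)
  {x1} × {j} = {(x1,j)}
  {x2} × {j} = {(x2,j)}
  {x3} × {j} = {(x3,j)}
  {x1} × {h, j} = {(x1,h), (x1,j)}
  {x1} × {i, j} = {(x1,i), (x1,j)}
  {x1, x2} × {j} = {(x1,j), (x2,j)}
  {x1, x3} × {j} = {(x1,j), (x3,j)}
  {x2} × {h, j} = {(x2,h), (x2,j)}
  {x2} × {i, j} = {(x2,i), (x2,j)}
  {x2, x3} × {j} = {(x2,j), (x3,j)}
  {x3} × {h, j} = {(x3,h), (x3,j)}
  {x3} × {i, j} = {(x3,i), (x3,j)}
  {x1} × {h, i, j} = {(x1,h), (x1,i), (x1,j)}
  {x1, x2, x3} × {j} = {(x1,j), (x2,j), (x3,j)}
  {x2} × {h, i, j} = {(x2,h), (x2,i), (x2,j)}
  {x3} × {h, i, j} = {(x3,h), (x3,i), (x3,j)}
  {x1, x2} × {h, j} = {(x1,h), (x1,j), (x2,h), (x2,j)}
  {x1, x3} × {h, j} = {(x1,h), (x1,j), (x3,h), (x3,j)}
  {x1, x2} × {i, j} = {(x1,i), (x1,j), (x2,i), (x2,j)}
  {x1, x3} × {i, j} = {(x1,i), (x1,j), (x3,i), (x3,j)}
  {x2, x3} × {h, j} = {(x2,h), (x2,j), (x3,h), (x3,j)}
  {x2, x3} × {i, j} = {(x2,i), (x2,j), (x3,i), (x3,j)}
  {x1, x2} × {h, i, j} = {(x1,h), (x1,i), (x1,j), (x2,h), (x2,i), (x2,j)}
  {x1, x3} × {h, i, j} = {(x1,h), (x1,i), (x1,j), (x3,h), (x3,i), (x3,j)}
  {x1, x2, x3} × {h, j} = {(x1,h), (x1,j), (x2,h), (x2,j), (x3,h), (x3,j)}
  {x1, x2, x3} × {i, j} = {(x1,i), (x1,j), (x2,i), (x2,j), (x3,i), (x3,j)}
  {x2, x3} × {h, i, j} = {(x2,h), (x2,i), (x2,j), (x3,h), (x3,i), (x3,j)}
  {x1, x2, x3} × {h, i, j} = {(x1,h), (x1,i), (x1,j), (x2,h), (x2,i), (x2,j), (x3,h), (x3,i), (x3,j)}
These 29 distinct sets form the basis B.
Close under arbitrary unions to get τ_{X×Y}; counting gives |τ_{X×Y}| = 125.


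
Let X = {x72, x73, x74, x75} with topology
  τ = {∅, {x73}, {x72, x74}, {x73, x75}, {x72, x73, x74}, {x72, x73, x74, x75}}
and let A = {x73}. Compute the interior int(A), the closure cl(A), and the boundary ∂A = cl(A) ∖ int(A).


int(A) = {x73}, cl(A) = {x73, x75}, ∂A = {x75}.

Closed sets in (X, τ) are complements of opens:
  closed(X, τ) = {∅, {x75}, {x72, x74}, {x73, x75}, {x72, x74, x75}, {x72, x73, x74, x75}}.
int(A) = ⋃ {U ∈ τ : U ⊆ A}. Opens contained in A: ∅, {x73}.
Taking the union of these: int(A) = {x73}.
cl(A) = ⋂ {C closed : A ⊆ C}. Closed sets containing A: {x73, x75}, {x72, x73, x74, x75}.
Intersecting these: cl(A) = {x73, x75}.
∂A = cl(A) ∖ int(A) = {x73, x75} ∖ {x73} = {x75}.


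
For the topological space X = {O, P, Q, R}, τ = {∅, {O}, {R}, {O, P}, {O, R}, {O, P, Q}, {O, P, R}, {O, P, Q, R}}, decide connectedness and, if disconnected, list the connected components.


(X, τ) is disconnected; components = [{R}, {O, P, Q}].

Find clopen sets (U ∈ τ with X ∖ U ∈ τ):
  U = ∅, X ∖ U = {O, P, Q, R} — both open, so U is clopen.
  U = {R}, X ∖ U = {O, P, Q} — both open, so U is clopen.
  U = {O, P, Q}, X ∖ U = {R} — both open, so U is clopen.
  U = {O, P, Q, R}, X ∖ U = ∅ — both open, so U is clopen.
Nontrivial clopen(s) exist: e.g. {O, P, Q}. So (X, τ) is disconnected.
Compute connected components by grouping points that agree on all clopens:
  component: {R}
  component: {O, P, Q}


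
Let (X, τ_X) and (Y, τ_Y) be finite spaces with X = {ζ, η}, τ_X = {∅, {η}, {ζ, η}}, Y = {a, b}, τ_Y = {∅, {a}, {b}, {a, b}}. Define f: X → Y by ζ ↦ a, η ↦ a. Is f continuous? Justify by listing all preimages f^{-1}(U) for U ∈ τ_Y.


f IS continuous.

Compute f^{-1}(U) for each U ∈ τ_Y:
  U = ∅: f^{-1}(U) = ∅ ∈ τ_X ✓.
  U = {a}: f^{-1}(U) = {ζ, η} ∈ τ_X ✓.
  U = {b}: f^{-1}(U) = ∅ ∈ τ_X ✓.
  U = {a, b}: f^{-1}(U) = {ζ, η} ∈ τ_X ✓.
Every preimage lies in τ_X, so f IS continuous.


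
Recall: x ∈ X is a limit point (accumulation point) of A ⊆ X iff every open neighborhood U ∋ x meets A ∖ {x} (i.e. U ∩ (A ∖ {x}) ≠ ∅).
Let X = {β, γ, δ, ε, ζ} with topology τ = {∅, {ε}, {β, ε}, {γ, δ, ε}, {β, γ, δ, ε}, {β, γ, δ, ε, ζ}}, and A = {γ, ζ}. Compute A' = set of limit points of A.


A' = {δ, ζ}

For each x ∈ X, list the open sets U ∈ τ with x ∈ U, then check whether U ∩ (A ∖ {x}) ≠ ∅ for every such U.
  x = β: open {β, ε} ∋ x has {β, ε} ∩ (A ∖ {β}) = ∅, so x is NOT a limit point.
  x = γ: open {γ, δ, ε} ∋ x has {γ, δ, ε} ∩ (A ∖ {γ}) = ∅, so x is NOT a limit point.
  x = δ: opens ∋ x are {γ, δ, ε}, {β, γ, δ, ε}, {β, γ, δ, ε, ζ}; each meets A ∖ {δ}, so x IS a limit point.
  x = ε: open {ε} ∋ x has {ε} ∩ (A ∖ {ε}) = ∅, so x is NOT a limit point.
  x = ζ: opens ∋ x are {β, γ, δ, ε, ζ}; each meets A ∖ {ζ}, so x IS a limit point.
Collecting: A' = {δ, ζ}.


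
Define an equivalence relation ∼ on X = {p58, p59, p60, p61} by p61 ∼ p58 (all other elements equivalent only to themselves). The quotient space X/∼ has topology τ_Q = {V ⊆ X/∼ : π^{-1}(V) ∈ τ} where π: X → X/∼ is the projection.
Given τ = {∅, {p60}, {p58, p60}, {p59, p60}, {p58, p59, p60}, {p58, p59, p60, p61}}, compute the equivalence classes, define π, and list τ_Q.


X/∼ = {[p58=p61], [p59], [p60]}; |τ_Q| = 4.

Equivalence classes: [p58=p61], [p59], [p60].
Quotient map π: X → X/∼ sends p58 ↦ [p58=p61], p59 ↦ [p59], p60 ↦ [p60], p61 ↦ [p58=p61].
For each subset V ⊆ X/∼, compute π^{-1}(V) ⊆ X and check whether π^{-1}(V) ∈ τ. V is open in τ_Q iff π^{-1}(V) ∈ τ.
  V = {}: π^{-1}(V) = ∅ ∈ τ ✓.
  V = {[p58=p61]}: π^{-1}(V) = {p58, p61} ∉ τ ✗.
  V = {[p59]}: π^{-1}(V) = {p59} ∉ τ ✗.
  V = {[p58=p61], [p59]}: π^{-1}(V) = {p58, p59, p61} ∉ τ ✗.
  V = {[p60]}: π^{-1}(V) = {p60} ∈ τ ✓.
  V = {[p58=p61], [p60]}: π^{-1}(V) = {p58, p60, p61} ∉ τ ✗.
  V = {[p59], [p60]}: π^{-1}(V) = {p59, p60} ∈ τ ✓.
  V = {[p58=p61], [p59], [p60]}: π^{-1}(V) = {p58, p59, p60, p61} ∈ τ ✓.
Open sets in the quotient: τ_Q = {{}, {[p60]}, {[p59], [p60]}, {[p58=p61], [p59], [p60]}} (4 elements).


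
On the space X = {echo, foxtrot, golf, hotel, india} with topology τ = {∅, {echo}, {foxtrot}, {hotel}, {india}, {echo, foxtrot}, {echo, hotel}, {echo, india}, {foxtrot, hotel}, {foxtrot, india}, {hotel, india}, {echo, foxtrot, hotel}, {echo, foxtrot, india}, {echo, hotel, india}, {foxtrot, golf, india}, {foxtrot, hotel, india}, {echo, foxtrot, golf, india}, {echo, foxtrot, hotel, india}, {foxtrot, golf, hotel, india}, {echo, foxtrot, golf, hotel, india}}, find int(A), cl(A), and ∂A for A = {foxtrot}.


int(A) = {foxtrot}, cl(A) = {foxtrot, golf}, ∂A = {golf}.

Closed sets in (X, τ) are complements of opens:
  closed(X, τ) = {∅, {echo}, {golf}, {hotel}, {echo, golf}, {echo, hotel}, {foxtrot, golf}, {golf, hotel}, {golf, india}, {echo, foxtrot, golf}, {echo, golf, hotel}, {echo, golf, india}, {foxtrot, golf, hotel}, {foxtrot, golf, india}, {golf, hotel, india}, {echo, foxtrot, golf, hotel}, {echo, foxtrot, golf, india}, {echo, golf, hotel, india}, {foxtrot, golf, hotel, india}, {echo, foxtrot, golf, hotel, india}}.
int(A) = ⋃ {U ∈ τ : U ⊆ A}. Opens contained in A: ∅, {foxtrot}.
Taking the union of these: int(A) = {foxtrot}.
cl(A) = ⋂ {C closed : A ⊆ C}. Closed sets containing A: {foxtrot, golf}, {echo, foxtrot, golf}, {foxtrot, golf, hotel}, {foxtrot, golf, india}, {echo, foxtrot, golf, hotel}, {echo, foxtrot, golf, india}, {foxtrot, golf, hotel, india}, {echo, foxtrot, golf, hotel, india}.
Intersecting these: cl(A) = {foxtrot, golf}.
∂A = cl(A) ∖ int(A) = {foxtrot, golf} ∖ {foxtrot} = {golf}.


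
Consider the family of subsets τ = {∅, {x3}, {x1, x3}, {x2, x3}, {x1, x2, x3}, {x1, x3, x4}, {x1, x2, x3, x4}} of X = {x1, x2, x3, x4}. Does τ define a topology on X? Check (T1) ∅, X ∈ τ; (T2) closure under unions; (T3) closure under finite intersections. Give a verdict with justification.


τ IS a topology on X.

Axiom (T1): ∅ ∈ τ? Yes; X ∈ τ? Yes.
Axiom (T2/T3): check pairwise unions and intersections of members of τ.
All pairwise intersections and unions checked — each lies in τ. Therefore τ satisfies (T1), (T2), (T3): it IS a topology on X.


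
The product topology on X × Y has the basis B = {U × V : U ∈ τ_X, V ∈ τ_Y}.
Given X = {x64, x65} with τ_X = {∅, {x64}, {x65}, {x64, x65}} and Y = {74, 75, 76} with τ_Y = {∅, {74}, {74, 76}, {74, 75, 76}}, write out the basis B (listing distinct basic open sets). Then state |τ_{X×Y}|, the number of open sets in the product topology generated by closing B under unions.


Basis B = {∅ × ∅, {x64} × {74}, {x65} × {74}, {x64} × {74, 76}, {x64, x65} × {74}, {x65} × {74, 76}, {x64} × {74, 75, 76}, {x65} × {74, 75, 76}, {x64, x65} × {74, 76}, {x64, x65} × {74, 75, 76}}; |τ_{X×Y}| = 16.

Enumerate products U × V with U ∈ τ_X, V ∈ τ_Y (deduplicated):
  ∅ × ∅ = {} (∅)
  {x64} × {74} = {(x64,74)}
  {x65} × {74} = {(x65,74)}
  {x64} × {74, 76} = {(x64,74), (x64,76)}
  {x64, x65} × {74} = {(x64,74), (x65,74)}
  {x65} × {74, 76} = {(x65,74), (x65,76)}
  {x64} × {74, 75, 76} = {(x64,74), (x64,75), (x64,76)}
  {x65} × {74, 75, 76} = {(x65,74), (x65,75), (x65,76)}
  {x64, x65} × {74, 76} = {(x64,74), (x64,76), (x65,74), (x65,76)}
  {x64, x65} × {74, 75, 76} = {(x64,74), (x64,75), (x64,76), (x65,74), (x65,75), (x65,76)}
These 10 distinct sets form the basis B.
Close under arbitrary unions to get τ_{X×Y}; counting gives |τ_{X×Y}| = 16.


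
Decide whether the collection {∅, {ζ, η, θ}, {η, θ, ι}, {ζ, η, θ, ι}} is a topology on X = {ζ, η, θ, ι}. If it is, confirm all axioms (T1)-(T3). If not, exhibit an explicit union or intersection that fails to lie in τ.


τ is NOT a topology on X.

Axiom (T1): ∅ ∈ τ? Yes; X ∈ τ? Yes.
Axiom (T2/T3): check pairwise unions and intersections of members of τ.
Counterexample for (T3): {ζ, η, θ} ∩ {η, θ, ι} = {η, θ} ∉ τ. Therefore τ is NOT a topology.


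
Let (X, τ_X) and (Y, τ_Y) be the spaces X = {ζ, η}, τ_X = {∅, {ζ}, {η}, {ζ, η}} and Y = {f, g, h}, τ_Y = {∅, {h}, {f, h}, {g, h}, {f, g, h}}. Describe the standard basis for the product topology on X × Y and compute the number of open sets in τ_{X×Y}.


Basis B = {∅ × ∅, {ζ} × {h}, {η} × {h}, {ζ} × {f, h}, {ζ} × {g, h}, {ζ, η} × {h}, {η} × {f, h}, {η} × {g, h}, {ζ} × {f, g, h}, {η} × {f, g, h}, {ζ, η} × {f, h}, {ζ, η} × {g, h}, {ζ, η} × {f, g, h}}; |τ_{X×Y}| = 25.

Enumerate products U × V with U ∈ τ_X, V ∈ τ_Y (deduplicated):
  ∅ × ∅ = {} (∅)
  {ζ} × {h} = {(ζ,h)}
  {η} × {h} = {(η,h)}
  {ζ} × {f, h} = {(ζ,f), (ζ,h)}
  {ζ} × {g, h} = {(ζ,g), (ζ,h)}
  {ζ, η} × {h} = {(ζ,h), (η,h)}
  {η} × {f, h} = {(η,f), (η,h)}
  {η} × {g, h} = {(η,g), (η,h)}
  {ζ} × {f, g, h} = {(ζ,f), (ζ,g), (ζ,h)}
  {η} × {f, g, h} = {(η,f), (η,g), (η,h)}
  {ζ, η} × {f, h} = {(ζ,f), (ζ,h), (η,f), (η,h)}
  {ζ, η} × {g, h} = {(ζ,g), (ζ,h), (η,g), (η,h)}
  {ζ, η} × {f, g, h} = {(ζ,f), (ζ,g), (ζ,h), (η,f), (η,g), (η,h)}
These 13 distinct sets form the basis B.
Close under arbitrary unions to get τ_{X×Y}; counting gives |τ_{X×Y}| = 25.


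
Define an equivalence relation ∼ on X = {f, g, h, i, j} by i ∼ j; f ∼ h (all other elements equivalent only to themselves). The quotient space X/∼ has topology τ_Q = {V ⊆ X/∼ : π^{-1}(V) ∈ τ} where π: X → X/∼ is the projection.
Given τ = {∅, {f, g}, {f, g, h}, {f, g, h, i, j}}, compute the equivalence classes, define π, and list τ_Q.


X/∼ = {[f=h], [g], [i=j]}; |τ_Q| = 3.

Equivalence classes: [f=h], [g], [i=j].
Quotient map π: X → X/∼ sends f ↦ [f=h], g ↦ [g], h ↦ [f=h], i ↦ [i=j], j ↦ [i=j].
For each subset V ⊆ X/∼, compute π^{-1}(V) ⊆ X and check whether π^{-1}(V) ∈ τ. V is open in τ_Q iff π^{-1}(V) ∈ τ.
  V = {}: π^{-1}(V) = ∅ ∈ τ ✓.
  V = {[f=h]}: π^{-1}(V) = {f, h} ∉ τ ✗.
  V = {[g]}: π^{-1}(V) = {g} ∉ τ ✗.
  V = {[f=h], [g]}: π^{-1}(V) = {f, g, h} ∈ τ ✓.
  V = {[i=j]}: π^{-1}(V) = {i, j} ∉ τ ✗.
  V = {[f=h], [i=j]}: π^{-1}(V) = {f, h, i, j} ∉ τ ✗.
  V = {[g], [i=j]}: π^{-1}(V) = {g, i, j} ∉ τ ✗.
  V = {[f=h], [g], [i=j]}: π^{-1}(V) = {f, g, h, i, j} ∈ τ ✓.
Open sets in the quotient: τ_Q = {{}, {[f=h], [g]}, {[f=h], [g], [i=j]}} (3 elements).


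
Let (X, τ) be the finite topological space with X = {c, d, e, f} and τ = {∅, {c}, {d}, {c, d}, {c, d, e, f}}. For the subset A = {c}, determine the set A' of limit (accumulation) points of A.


A' = {e, f}

For each x ∈ X, list the open sets U ∈ τ with x ∈ U, then check whether U ∩ (A ∖ {x}) ≠ ∅ for every such U.
  x = c: open {c} ∋ x has {c} ∩ (A ∖ {c}) = ∅, so x is NOT a limit point.
  x = d: open {d} ∋ x has {d} ∩ (A ∖ {d}) = ∅, so x is NOT a limit point.
  x = e: opens ∋ x are {c, d, e, f}; each meets A ∖ {e}, so x IS a limit point.
  x = f: opens ∋ x are {c, d, e, f}; each meets A ∖ {f}, so x IS a limit point.
Collecting: A' = {e, f}.


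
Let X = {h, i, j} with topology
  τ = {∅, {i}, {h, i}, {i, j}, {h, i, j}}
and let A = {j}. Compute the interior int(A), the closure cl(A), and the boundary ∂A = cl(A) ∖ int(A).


int(A) = ∅, cl(A) = {j}, ∂A = {j}.

Closed sets in (X, τ) are complements of opens:
  closed(X, τ) = {∅, {h}, {j}, {h, j}, {h, i, j}}.
int(A) = ⋃ {U ∈ τ : U ⊆ A}. Opens contained in A: ∅.
Taking the union of these: int(A) = ∅.
cl(A) = ⋂ {C closed : A ⊆ C}. Closed sets containing A: {j}, {h, j}, {h, i, j}.
Intersecting these: cl(A) = {j}.
∂A = cl(A) ∖ int(A) = {j} ∖ ∅ = {j}.


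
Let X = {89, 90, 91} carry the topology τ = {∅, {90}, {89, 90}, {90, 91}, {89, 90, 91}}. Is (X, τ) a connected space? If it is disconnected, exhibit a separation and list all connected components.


(X, τ) is connected.

Find clopen sets (U ∈ τ with X ∖ U ∈ τ):
  U = ∅, X ∖ U = {89, 90, 91} — both open, so U is clopen.
  U = {89, 90, 91}, X ∖ U = ∅ — both open, so U is clopen.
Only trivial clopens (∅ and X) exist, so (X, τ) is connected.
Compute connected components by grouping points that agree on all clopens:
  component: {89, 90, 91}


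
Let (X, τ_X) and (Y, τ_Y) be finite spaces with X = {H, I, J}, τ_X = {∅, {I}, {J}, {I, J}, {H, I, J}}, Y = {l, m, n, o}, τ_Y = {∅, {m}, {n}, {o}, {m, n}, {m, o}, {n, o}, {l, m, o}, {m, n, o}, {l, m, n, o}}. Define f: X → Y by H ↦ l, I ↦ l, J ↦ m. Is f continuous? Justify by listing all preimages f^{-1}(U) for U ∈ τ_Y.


f IS continuous.

Compute f^{-1}(U) for each U ∈ τ_Y:
  U = ∅: f^{-1}(U) = ∅ ∈ τ_X ✓.
  U = {m}: f^{-1}(U) = {J} ∈ τ_X ✓.
  U = {n}: f^{-1}(U) = ∅ ∈ τ_X ✓.
  U = {o}: f^{-1}(U) = ∅ ∈ τ_X ✓.
  U = {m, n}: f^{-1}(U) = {J} ∈ τ_X ✓.
  U = {m, o}: f^{-1}(U) = {J} ∈ τ_X ✓.
  U = {n, o}: f^{-1}(U) = ∅ ∈ τ_X ✓.
  U = {l, m, o}: f^{-1}(U) = {H, I, J} ∈ τ_X ✓.
  U = {m, n, o}: f^{-1}(U) = {J} ∈ τ_X ✓.
  U = {l, m, n, o}: f^{-1}(U) = {H, I, J} ∈ τ_X ✓.
Every preimage lies in τ_X, so f IS continuous.


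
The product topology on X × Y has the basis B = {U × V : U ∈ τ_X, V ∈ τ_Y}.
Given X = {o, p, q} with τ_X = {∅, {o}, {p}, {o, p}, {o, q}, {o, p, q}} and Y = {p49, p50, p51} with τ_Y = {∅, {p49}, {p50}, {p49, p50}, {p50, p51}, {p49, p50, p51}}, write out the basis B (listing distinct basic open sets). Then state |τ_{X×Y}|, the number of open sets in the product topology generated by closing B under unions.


Basis B = {∅ × ∅, {o} × {p49}, {o} × {p50}, {p} × {p49}, {p} × {p50}, {o} × {p49, p50}, {o, p} × {p49}, {o, q} × {p49}, {o} × {p50, p51}, {o, p} × {p50}, {o, q} × {p50}, {p} × {p49, p50}, {p} × {p50, p51}, {o} × {p49, p50, p51}, {o, p, q} × {p49}, {o, p, q} × {p50}, {p} × {p49, p50, p51}, {o, p} × {p49, p50}, {o, q} × {p49, p50}, {o, p} × {p50, p51}, {o, q} × {p50, p51}, {o, p} × {p49, p50, p51}, {o, q} × {p49, p50, p51}, {o, p, q} × {p49, p50}, {o, p, q} × {p50, p51}, {o, p, q} × {p49, p50, p51}}; |τ_{X×Y}| = 108.

Enumerate products U × V with U ∈ τ_X, V ∈ τ_Y (deduplicated):
  ∅ × ∅ = {} (∅)
  {o} × {p49} = {(o,p49)}
  {o} × {p50} = {(o,p50)}
  {p} × {p49} = {(p,p49)}
  {p} × {p50} = {(p,p50)}
  {o} × {p49, p50} = {(o,p49), (o,p50)}
  {o, p} × {p49} = {(o,p49), (p,p49)}
  {o, q} × {p49} = {(o,p49), (q,p49)}
  {o} × {p50, p51} = {(o,p50), (o,p51)}
  {o, p} × {p50} = {(o,p50), (p,p50)}
  {o, q} × {p50} = {(o,p50), (q,p50)}
  {p} × {p49, p50} = {(p,p49), (p,p50)}
  {p} × {p50, p51} = {(p,p50), (p,p51)}
  {o} × {p49, p50, p51} = {(o,p49), (o,p50), (o,p51)}
  {o, p, q} × {p49} = {(o,p49), (p,p49), (q,p49)}
  {o, p, q} × {p50} = {(o,p50), (p,p50), (q,p50)}
  {p} × {p49, p50, p51} = {(p,p49), (p,p50), (p,p51)}
  {o, p} × {p49, p50} = {(o,p49), (o,p50), (p,p49), (p,p50)}
  {o, q} × {p49, p50} = {(o,p49), (o,p50), (q,p49), (q,p50)}
  {o, p} × {p50, p51} = {(o,p50), (o,p51), (p,p50), (p,p51)}
  {o, q} × {p50, p51} = {(o,p50), (o,p51), (q,p50), (q,p51)}
  {o, p} × {p49, p50, p51} = {(o,p49), (o,p50), (o,p51), (p,p49), (p,p50), (p,p51)}
  {o, q} × {p49, p50, p51} = {(o,p49), (o,p50), (o,p51), (q,p49), (q,p50), (q,p51)}
  {o, p, q} × {p49, p50} = {(o,p49), (o,p50), (p,p49), (p,p50), (q,p49), (q,p50)}
  {o, p, q} × {p50, p51} = {(o,p50), (o,p51), (p,p50), (p,p51), (q,p50), (q,p51)}
  {o, p, q} × {p49, p50, p51} = {(o,p49), (o,p50), (o,p51), (p,p49), (p,p50), (p,p51), (q,p49), (q,p50), (q,p51)}
These 26 distinct sets form the basis B.
Close under arbitrary unions to get τ_{X×Y}; counting gives |τ_{X×Y}| = 108.
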